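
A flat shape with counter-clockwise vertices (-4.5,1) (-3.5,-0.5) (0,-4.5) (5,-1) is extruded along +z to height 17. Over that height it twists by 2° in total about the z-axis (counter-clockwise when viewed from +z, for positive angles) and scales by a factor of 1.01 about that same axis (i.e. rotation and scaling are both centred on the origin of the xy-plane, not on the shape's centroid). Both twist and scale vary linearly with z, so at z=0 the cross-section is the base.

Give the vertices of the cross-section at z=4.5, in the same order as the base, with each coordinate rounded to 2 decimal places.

Cross-section at z=4.5: (-4.52,0.96) (-3.50,-0.53) (0.04,-4.51) (5.02,-0.96)

t = z/height = 4.5/17 = 0.264706
s = 1 + (scale-1)·z/height = 1 + (1.01-1)·4.5/17 = 1.002647
θ = twist·z/height = 2°·4.5/17 = 0.5294° = 0.009240 rad
cos θ = 0.999957, sin θ = 0.009240 (intermediates below are computed at full precision and shown rounded to 5 d.p.)
v1: (-4.5,1) → rotate → (-4.50905,0.95838) → ×s → (-4.52098,0.96091) → (-4.52,0.96)
v2: (-3.5,-0.5) → rotate → (-3.49523,-0.53232) → ×s → (-3.50448,-0.53373) → (-3.50,-0.53)
v3: (0,-4.5) → rotate → (0.04158,-4.49981) → ×s → (0.04169,-4.51172) → (0.04,-4.51)
v4: (5,-1) → rotate → (5.00903,-0.95376) → ×s → (5.02229,-0.95628) → (5.02,-0.96)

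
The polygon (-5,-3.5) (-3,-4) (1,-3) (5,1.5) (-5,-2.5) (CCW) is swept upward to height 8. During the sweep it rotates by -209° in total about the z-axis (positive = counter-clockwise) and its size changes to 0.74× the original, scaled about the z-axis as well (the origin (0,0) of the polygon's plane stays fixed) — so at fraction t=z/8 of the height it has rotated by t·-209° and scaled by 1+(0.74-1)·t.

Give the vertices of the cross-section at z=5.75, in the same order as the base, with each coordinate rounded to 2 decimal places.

Cross-section at z=5.75: (2.12,4.49) (0.50,4.03) (-1.92,1.71) (-2.92,-3.08) (2.52,3.78)

t = z/height = 5.75/8 = 0.71875
s = 1 + (scale-1)·z/height = 1 + (0.74-1)·5.75/8 = 0.813125
θ = twist·z/height = -209°·5.75/8 = -150.2188° = -2.621812 rad
cos θ = -0.867928, sin θ = -0.496690 (intermediates below are computed at full precision and shown rounded to 5 d.p.)
v1: (-5,-3.5) → rotate → (2.60123,5.52120) → ×s → (2.11512,4.48942) → (2.12,4.49)
v2: (-3,-4) → rotate → (0.61702,4.96178) → ×s → (0.50172,4.03455) → (0.50,4.03)
v3: (1,-3) → rotate → (-2.35800,2.10709) → ×s → (-1.91735,1.71333) → (-1.92,1.71)
v4: (5,1.5) → rotate → (-3.59461,-3.78534) → ×s → (-2.92286,-3.07796) → (-2.92,-3.08)
v5: (-5,-2.5) → rotate → (3.09792,4.65327) → ×s → (2.51899,3.78369) → (2.52,3.78)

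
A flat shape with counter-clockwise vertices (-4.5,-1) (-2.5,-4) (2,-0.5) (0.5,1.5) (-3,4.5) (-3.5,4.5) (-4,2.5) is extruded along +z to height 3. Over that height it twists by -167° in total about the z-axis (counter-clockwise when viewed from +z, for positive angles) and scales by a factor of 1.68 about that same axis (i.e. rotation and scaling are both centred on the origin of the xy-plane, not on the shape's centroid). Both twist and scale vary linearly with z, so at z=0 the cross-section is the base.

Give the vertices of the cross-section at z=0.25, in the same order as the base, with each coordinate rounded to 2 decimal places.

Cross-section at z=0.25: (-4.87,0.12) (-3.58,-3.47) (1.92,-1.02) (0.89,1.41) (-1.93,5.38) (-2.45,5.50) (-3.47,3.58)

t = z/height = 0.25/3 = 0.0833333
s = 1 + (scale-1)·z/height = 1 + (1.68-1)·0.25/3 = 1.056667
θ = twist·z/height = -167°·0.25/3 = -13.9167° = -0.242892 rad
cos θ = 0.970647, sin θ = -0.240510 (intermediates below are computed at full precision and shown rounded to 5 d.p.)
v1: (-4.5,-1) → rotate → (-4.60842,0.11165) → ×s → (-4.86956,0.11798) → (-4.87,0.12)
v2: (-2.5,-4) → rotate → (-3.38866,-3.28131) → ×s → (-3.58068,-3.46725) → (-3.58,-3.47)
v3: (2,-0.5) → rotate → (1.82104,-0.96634) → ×s → (1.92423,-1.02110) → (1.92,-1.02)
v4: (0.5,1.5) → rotate → (0.84609,1.33571) → ×s → (0.89403,1.41141) → (0.89,1.41)
v5: (-3,4.5) → rotate → (-1.82964,5.08944) → ×s → (-1.93332,5.37784) → (-1.93,5.38)
v6: (-3.5,4.5) → rotate → (-2.31497,5.20970) → ×s → (-2.44615,5.50491) → (-2.45,5.50)
v7: (-4,2.5) → rotate → (-3.28131,3.38866) → ×s → (-3.46725,3.58068) → (-3.47,3.58)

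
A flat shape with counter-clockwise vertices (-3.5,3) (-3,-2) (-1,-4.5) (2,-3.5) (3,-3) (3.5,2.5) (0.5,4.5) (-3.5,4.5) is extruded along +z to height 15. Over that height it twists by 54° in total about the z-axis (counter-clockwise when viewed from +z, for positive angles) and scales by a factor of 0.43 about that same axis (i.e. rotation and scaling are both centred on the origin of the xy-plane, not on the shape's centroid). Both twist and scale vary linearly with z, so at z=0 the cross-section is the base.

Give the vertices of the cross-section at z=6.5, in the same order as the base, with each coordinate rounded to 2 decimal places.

t = z/height = 6.5/15 = 0.433333
s = 1 + (scale-1)·z/height = 1 + (0.43-1)·6.5/15 = 0.753000
θ = twist·z/height = 54°·6.5/15 = 23.4000° = 0.408407 rad
cos θ = 0.917755, sin θ = 0.397148 (intermediates below are computed at full precision and shown rounded to 5 d.p.)
v1: (-3.5,3) → rotate → (-4.40358,1.36325) → ×s → (-3.31590,1.02652) → (-3.32,1.03)
v2: (-3,-2) → rotate → (-1.95897,-3.02695) → ×s → (-1.47510,-2.27930) → (-1.48,-2.28)
v3: (-1,-4.5) → rotate → (0.86941,-4.52704) → ×s → (0.65467,-3.40886) → (0.65,-3.41)
v4: (2,-3.5) → rotate → (3.22553,-2.41785) → ×s → (2.42882,-1.82064) → (2.43,-1.82)
v5: (3,-3) → rotate → (3.94471,-1.56182) → ×s → (2.97036,-1.17605) → (2.97,-1.18)
v6: (3.5,2.5) → rotate → (2.21927,3.68440) → ×s → (1.67111,2.77436) → (1.67,2.77)
v7: (0.5,4.5) → rotate → (-1.32829,4.32847) → ×s → (-1.00020,3.25934) → (-1.00,3.26)
v8: (-3.5,4.5) → rotate → (-4.99931,2.73988) → ×s → (-3.76448,2.06313) → (-3.76,2.06)

Cross-section at z=6.5: (-3.32,1.03) (-1.48,-2.28) (0.65,-3.41) (2.43,-1.82) (2.97,-1.18) (1.67,2.77) (-1.00,3.26) (-3.76,2.06)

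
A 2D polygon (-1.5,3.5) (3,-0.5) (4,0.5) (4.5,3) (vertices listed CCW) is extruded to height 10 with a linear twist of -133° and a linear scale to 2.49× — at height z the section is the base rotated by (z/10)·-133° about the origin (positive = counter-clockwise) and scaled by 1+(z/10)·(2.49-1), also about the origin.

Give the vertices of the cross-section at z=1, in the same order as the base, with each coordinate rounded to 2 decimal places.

Cross-section at z=1: (-0.75,4.31) (3.22,-1.35) (4.60,-0.50) (5.82,2.17)

t = z/height = 1/10 = 0.1
s = 1 + (scale-1)·z/height = 1 + (2.49-1)·1/10 = 1.149000
θ = twist·z/height = -133°·1/10 = -13.3000° = -0.232129 rad
cos θ = 0.973179, sin θ = -0.230050 (intermediates below are computed at full precision and shown rounded to 5 d.p.)
v1: (-1.5,3.5) → rotate → (-0.65459,3.75120) → ×s → (-0.75213,4.31013) → (-0.75,4.31)
v2: (3,-0.5) → rotate → (2.80451,-1.17674) → ×s → (3.22238,-1.35207) → (3.22,-1.35)
v3: (4,0.5) → rotate → (4.00774,-0.43361) → ×s → (4.60489,-0.49822) → (4.60,-0.50)
v4: (4.5,3) → rotate → (5.06945,1.88431) → ×s → (5.82480,2.16508) → (5.82,2.17)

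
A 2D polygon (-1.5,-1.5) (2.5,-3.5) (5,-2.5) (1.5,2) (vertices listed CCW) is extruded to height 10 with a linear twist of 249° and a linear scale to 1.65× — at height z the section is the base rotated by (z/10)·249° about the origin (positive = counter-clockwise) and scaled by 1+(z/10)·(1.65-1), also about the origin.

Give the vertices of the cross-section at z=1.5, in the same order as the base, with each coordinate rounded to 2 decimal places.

Cross-section at z=1.5: (-0.31,-2.31) (4.51,-1.39) (6.03,1.15) (-0.02,2.74)

t = z/height = 1.5/10 = 0.15
s = 1 + (scale-1)·z/height = 1 + (1.65-1)·1.5/10 = 1.097500
θ = twist·z/height = 249°·1.5/10 = 37.3500° = 0.651880 rad
cos θ = 0.794944, sin θ = 0.606682 (intermediates below are computed at full precision and shown rounded to 5 d.p.)
v1: (-1.5,-1.5) → rotate → (-0.28239,-2.10244) → ×s → (-0.30993,-2.30743) → (-0.31,-2.31)
v2: (2.5,-3.5) → rotate → (4.11075,-1.26560) → ×s → (4.51155,-1.38900) → (4.51,-1.39)
v3: (5,-2.5) → rotate → (5.49143,1.04605) → ×s → (6.02684,1.14804) → (6.03,1.15)
v4: (1.5,2) → rotate → (-0.02095,2.49991) → ×s → (-0.02299,2.74365) → (-0.02,2.74)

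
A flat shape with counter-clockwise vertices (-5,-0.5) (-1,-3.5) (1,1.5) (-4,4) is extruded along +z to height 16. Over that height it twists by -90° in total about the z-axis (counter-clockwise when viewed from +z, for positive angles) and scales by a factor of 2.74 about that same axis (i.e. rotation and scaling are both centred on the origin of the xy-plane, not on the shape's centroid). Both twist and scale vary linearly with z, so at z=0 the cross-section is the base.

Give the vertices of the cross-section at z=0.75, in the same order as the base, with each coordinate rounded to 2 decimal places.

t = z/height = 0.75/16 = 0.046875
s = 1 + (scale-1)·z/height = 1 + (2.74-1)·0.75/16 = 1.081563
θ = twist·z/height = -90°·0.75/16 = -4.2188° = -0.073631 rad
cos θ = 0.997290, sin θ = -0.073565 (intermediates below are computed at full precision and shown rounded to 5 d.p.)
v1: (-5,-0.5) → rotate → (-5.02323,-0.13082) → ×s → (-5.43294,-0.14149) → (-5.43,-0.14)
v2: (-1,-3.5) → rotate → (-1.25477,-3.41695) → ×s → (-1.35711,-3.69565) → (-1.36,-3.70)
v3: (1,1.5) → rotate → (1.10764,1.42237) → ×s → (1.19798,1.53838) → (1.20,1.54)
v4: (-4,4) → rotate → (-3.69490,4.28342) → ×s → (-3.99627,4.63279) → (-4.00,4.63)

Cross-section at z=0.75: (-5.43,-0.14) (-1.36,-3.70) (1.20,1.54) (-4.00,4.63)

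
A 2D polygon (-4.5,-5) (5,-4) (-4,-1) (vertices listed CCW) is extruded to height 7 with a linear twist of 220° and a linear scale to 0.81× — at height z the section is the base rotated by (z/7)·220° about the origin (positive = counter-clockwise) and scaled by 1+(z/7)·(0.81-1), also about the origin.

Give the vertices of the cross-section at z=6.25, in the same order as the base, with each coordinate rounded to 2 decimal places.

t = z/height = 6.25/7 = 0.892857
s = 1 + (scale-1)·z/height = 1 + (0.81-1)·6.25/7 = 0.830357
θ = twist·z/height = 220°·6.25/7 = 196.4286° = 3.428325 rad
cos θ = -0.959173, sin θ = -0.282820 (intermediates below are computed at full precision and shown rounded to 5 d.p.)
v1: (-4.5,-5) → rotate → (2.90218,6.06855) → ×s → (2.40985,5.03907) → (2.41,5.04)
v2: (5,-4) → rotate → (-5.92714,2.42259) → ×s → (-4.92165,2.01162) → (-4.92,2.01)
v3: (-4,-1) → rotate → (3.55387,2.09045) → ×s → (2.95098,1.73582) → (2.95,1.74)

Cross-section at z=6.25: (2.41,5.04) (-4.92,2.01) (2.95,1.74)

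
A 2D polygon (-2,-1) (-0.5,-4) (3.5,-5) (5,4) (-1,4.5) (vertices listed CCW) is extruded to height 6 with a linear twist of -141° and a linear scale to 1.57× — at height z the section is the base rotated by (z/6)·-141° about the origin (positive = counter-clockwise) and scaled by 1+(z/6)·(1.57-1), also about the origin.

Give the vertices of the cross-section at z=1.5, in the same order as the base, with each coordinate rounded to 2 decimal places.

Cross-section at z=1.5: (-2.53,0.39) (-3.10,-3.40) (-0.03,-6.97) (7.30,0.44) (2.03,4.86)

t = z/height = 1.5/6 = 0.25
s = 1 + (scale-1)·z/height = 1 + (1.57-1)·1.5/6 = 1.142500
θ = twist·z/height = -141°·1.5/6 = -35.2500° = -0.615229 rad
cos θ = 0.816642, sin θ = -0.577145 (intermediates below are computed at full precision and shown rounded to 5 d.p.)
v1: (-2,-1) → rotate → (-2.21043,0.33765) → ×s → (-2.52541,0.38576) → (-2.53,0.39)
v2: (-0.5,-4) → rotate → (-2.71690,-2.97799) → ×s → (-3.10406,-3.40236) → (-3.10,-3.40)
v3: (3.5,-5) → rotate → (-0.02748,-6.10322) → ×s → (-0.03140,-6.97292) → (-0.03,-6.97)
v4: (5,4) → rotate → (6.39179,0.38084) → ×s → (7.30262,0.43511) → (7.30,0.44)
v5: (-1,4.5) → rotate → (1.78051,4.25203) → ×s → (2.03423,4.85795) → (2.03,4.86)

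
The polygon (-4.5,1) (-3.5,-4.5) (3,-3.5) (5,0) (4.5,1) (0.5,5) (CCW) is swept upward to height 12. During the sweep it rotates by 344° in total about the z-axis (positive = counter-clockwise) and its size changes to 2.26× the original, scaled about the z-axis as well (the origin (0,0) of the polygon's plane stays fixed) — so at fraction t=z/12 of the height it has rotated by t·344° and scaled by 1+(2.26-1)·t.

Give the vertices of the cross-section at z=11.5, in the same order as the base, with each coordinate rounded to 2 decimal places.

Cross-section at z=11.5: (-7.46,6.92) (-11.69,-4.67) (1.81,-10.01) (9.53,-5.57) (9.69,-3.11) (6.53,8.97)

t = z/height = 11.5/12 = 0.958333
s = 1 + (scale-1)·z/height = 1 + (2.26-1)·11.5/12 = 2.207500
θ = twist·z/height = 344°·11.5/12 = 329.6667° = 5.753769 rad
cos θ = 0.863102, sin θ = -0.505030 (intermediates below are computed at full precision and shown rounded to 5 d.p.)
v1: (-4.5,1) → rotate → (-3.37893,3.13574) → ×s → (-7.45898,6.92214) → (-7.46,6.92)
v2: (-3.5,-4.5) → rotate → (-5.29349,-2.11635) → ×s → (-11.68538,-4.67185) → (-11.69,-4.67)
v3: (3,-3.5) → rotate → (0.82170,-4.53595) → ×s → (1.81391,-10.01310) → (1.81,-10.01)
v4: (5,0) → rotate → (4.31551,-2.52515) → ×s → (9.52649,-5.57427) → (9.53,-5.57)
v5: (4.5,1) → rotate → (4.38899,-1.40953) → ×s → (9.68869,-3.11154) → (9.69,-3.11)
v6: (0.5,5) → rotate → (2.95670,4.06299) → ×s → (6.52692,8.96906) → (6.53,8.97)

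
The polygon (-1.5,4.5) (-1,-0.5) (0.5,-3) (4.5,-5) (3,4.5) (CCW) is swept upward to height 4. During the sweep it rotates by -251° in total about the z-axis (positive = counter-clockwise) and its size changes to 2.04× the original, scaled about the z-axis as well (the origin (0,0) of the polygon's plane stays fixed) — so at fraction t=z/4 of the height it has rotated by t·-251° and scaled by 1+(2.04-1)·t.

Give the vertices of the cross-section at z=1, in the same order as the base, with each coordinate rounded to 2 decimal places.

t = z/height = 1/4 = 0.25
s = 1 + (scale-1)·z/height = 1 + (2.04-1)·1/4 = 1.260000
θ = twist·z/height = -251°·1/4 = -62.7500° = -1.095194 rad
cos θ = 0.457874, sin θ = -0.889017 (intermediates below are computed at full precision and shown rounded to 5 d.p.)
v1: (-1.5,4.5) → rotate → (3.31377,3.39396) → ×s → (4.17535,4.27639) → (4.18,4.28)
v2: (-1,-0.5) → rotate → (-0.90238,0.66008) → ×s → (-1.13700,0.83170) → (-1.14,0.83)
v3: (0.5,-3) → rotate → (-2.43811,-1.81813) → ×s → (-3.07202,-2.29084) → (-3.07,-2.29)
v4: (4.5,-5) → rotate → (-2.38465,-6.28995) → ×s → (-3.00466,-7.92533) → (-3.00,-7.93)
v5: (3,4.5) → rotate → (5.37420,-0.60662) → ×s → (6.77149,-0.76434) → (6.77,-0.76)

Cross-section at z=1: (4.18,4.28) (-1.14,0.83) (-3.07,-2.29) (-3.00,-7.93) (6.77,-0.76)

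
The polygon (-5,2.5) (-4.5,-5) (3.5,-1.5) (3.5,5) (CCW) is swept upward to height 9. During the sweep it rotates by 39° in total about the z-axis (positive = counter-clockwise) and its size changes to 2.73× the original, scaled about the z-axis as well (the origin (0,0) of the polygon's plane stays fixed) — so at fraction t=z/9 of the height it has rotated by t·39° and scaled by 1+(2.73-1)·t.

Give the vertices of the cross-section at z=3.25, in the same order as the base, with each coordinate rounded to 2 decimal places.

t = z/height = 3.25/9 = 0.361111
s = 1 + (scale-1)·z/height = 1 + (2.73-1)·3.25/9 = 1.624722
θ = twist·z/height = 39°·3.25/9 = 14.0833° = 0.245801 rad
cos θ = 0.969943, sin θ = 0.243333 (intermediates below are computed at full precision and shown rounded to 5 d.p.)
v1: (-5,2.5) → rotate → (-5.45805,1.20819) → ×s → (-8.86781,1.96298) → (-8.87,1.96)
v2: (-4.5,-5) → rotate → (-3.14808,-5.94471) → ×s → (-5.11475,-9.65851) → (-5.11,-9.66)
v3: (3.5,-1.5) → rotate → (3.75980,-0.60325) → ×s → (6.10863,-0.98011) → (6.11,-0.98)
v4: (3.5,5) → rotate → (2.17814,5.70138) → ×s → (3.53887,9.26316) → (3.54,9.26)

Cross-section at z=3.25: (-8.87,1.96) (-5.11,-9.66) (6.11,-0.98) (3.54,9.26)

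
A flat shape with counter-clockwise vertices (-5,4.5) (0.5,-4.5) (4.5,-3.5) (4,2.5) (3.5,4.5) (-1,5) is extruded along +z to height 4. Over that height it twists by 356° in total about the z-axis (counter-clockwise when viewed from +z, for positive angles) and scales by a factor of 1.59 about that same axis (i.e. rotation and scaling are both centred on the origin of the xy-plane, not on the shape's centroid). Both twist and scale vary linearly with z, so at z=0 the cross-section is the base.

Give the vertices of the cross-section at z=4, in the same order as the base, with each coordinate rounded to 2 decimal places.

Cross-section at z=4: (-7.43,7.69) (0.29,-7.19) (6.75,-6.05) (6.62,3.52) (6.05,6.75) (-1.03,8.04)

t = z/height = 4/4 = 1
s = 1 + (scale-1)·z/height = 1 + (1.59-1)·4/4 = 1.590000
θ = twist·z/height = 356°·4/4 = 356.0000° = 6.213372 rad
cos θ = 0.997564, sin θ = -0.069756 (intermediates below are computed at full precision and shown rounded to 5 d.p.)
v1: (-5,4.5) → rotate → (-4.67392,4.83782) → ×s → (-7.43153,7.69213) → (-7.43,7.69)
v2: (0.5,-4.5) → rotate → (0.18488,-4.52392) → ×s → (0.29396,-7.19303) → (0.29,-7.19)
v3: (4.5,-3.5) → rotate → (4.24489,-3.80538) → ×s → (6.74938,-6.05055) → (6.75,-6.05)
v4: (4,2.5) → rotate → (4.16465,2.21488) → ×s → (6.62179,3.52167) → (6.62,3.52)
v5: (3.5,4.5) → rotate → (3.80538,4.24489) → ×s → (6.05055,6.74938) → (6.05,6.75)
v6: (-1,5) → rotate → (-0.64878,5.05758) → ×s → (-1.03156,8.04155) → (-1.03,8.04)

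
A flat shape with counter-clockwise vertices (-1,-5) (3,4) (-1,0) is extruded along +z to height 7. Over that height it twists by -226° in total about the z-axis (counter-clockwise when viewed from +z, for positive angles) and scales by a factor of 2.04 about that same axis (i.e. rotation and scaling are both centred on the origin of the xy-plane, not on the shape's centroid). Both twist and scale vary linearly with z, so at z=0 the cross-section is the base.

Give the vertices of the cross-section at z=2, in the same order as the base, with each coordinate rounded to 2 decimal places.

t = z/height = 2/7 = 0.285714
s = 1 + (scale-1)·z/height = 1 + (2.04-1)·2/7 = 1.297143
θ = twist·z/height = -226°·2/7 = -64.5714° = -1.126984 rad
cos θ = 0.429386, sin θ = -0.903121 (intermediates below are computed at full precision and shown rounded to 5 d.p.)
v1: (-1,-5) → rotate → (-4.94499,-1.24381) → ×s → (-6.41436,-1.61339) → (-6.41,-1.61)
v2: (3,4) → rotate → (4.90064,-0.99182) → ×s → (6.35683,-1.28653) → (6.36,-1.29)
v3: (-1,0) → rotate → (-0.42939,0.90312) → ×s → (-0.55697,1.17148) → (-0.56,1.17)

Cross-section at z=2: (-6.41,-1.61) (6.36,-1.29) (-0.56,1.17)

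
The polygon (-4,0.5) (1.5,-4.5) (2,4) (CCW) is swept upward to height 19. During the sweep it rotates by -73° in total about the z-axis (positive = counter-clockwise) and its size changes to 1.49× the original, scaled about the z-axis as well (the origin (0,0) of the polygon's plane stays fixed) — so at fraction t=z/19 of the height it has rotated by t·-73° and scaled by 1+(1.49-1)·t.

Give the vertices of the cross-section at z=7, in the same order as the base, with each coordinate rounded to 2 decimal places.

Cross-section at z=7: (-3.94,2.66) (-0.82,-5.54) (4.24,3.14)

t = z/height = 7/19 = 0.368421
s = 1 + (scale-1)·z/height = 1 + (1.49-1)·7/19 = 1.180526
θ = twist·z/height = -73°·7/19 = -26.8947° = -0.469402 rad
cos θ = 0.891839, sin θ = -0.452353 (intermediates below are computed at full precision and shown rounded to 5 d.p.)
v1: (-4,0.5) → rotate → (-3.34118,2.25533) → ×s → (-3.94435,2.66248) → (-3.94,2.66)
v2: (1.5,-4.5) → rotate → (-0.69783,-4.69181) → ×s → (-0.82381,-5.53880) → (-0.82,-5.54)
v3: (2,4) → rotate → (3.59309,2.66265) → ×s → (4.24174,3.14333) → (4.24,3.14)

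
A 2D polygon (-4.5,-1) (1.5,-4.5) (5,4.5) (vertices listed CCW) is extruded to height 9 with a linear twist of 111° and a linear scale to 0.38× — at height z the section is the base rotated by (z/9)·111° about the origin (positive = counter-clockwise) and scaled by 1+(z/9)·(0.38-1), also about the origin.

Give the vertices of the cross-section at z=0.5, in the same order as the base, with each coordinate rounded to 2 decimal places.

Cross-section at z=0.5: (-4.22,-1.43) (1.91,-4.16) (4.33,4.84)

t = z/height = 0.5/9 = 0.0555556
s = 1 + (scale-1)·z/height = 1 + (0.38-1)·0.5/9 = 0.965556
θ = twist·z/height = 111°·0.5/9 = 6.1667° = 0.107629 rad
cos θ = 0.994214, sin θ = 0.107421 (intermediates below are computed at full precision and shown rounded to 5 d.p.)
v1: (-4.5,-1) → rotate → (-4.36654,-1.47761) → ×s → (-4.21614,-1.42671) → (-4.22,-1.43)
v2: (1.5,-4.5) → rotate → (1.97471,-4.31283) → ×s → (1.90670,-4.16428) → (1.91,-4.16)
v3: (5,4.5) → rotate → (4.48767,5.01107) → ×s → (4.33310,4.83846) → (4.33,4.84)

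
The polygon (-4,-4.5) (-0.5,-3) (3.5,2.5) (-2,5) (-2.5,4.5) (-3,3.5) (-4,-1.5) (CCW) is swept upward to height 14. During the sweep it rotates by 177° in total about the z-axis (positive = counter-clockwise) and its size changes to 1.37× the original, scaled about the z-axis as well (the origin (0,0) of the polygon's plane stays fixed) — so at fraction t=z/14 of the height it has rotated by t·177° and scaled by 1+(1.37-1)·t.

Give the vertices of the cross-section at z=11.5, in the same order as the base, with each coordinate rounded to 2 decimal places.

t = z/height = 11.5/14 = 0.821429
s = 1 + (scale-1)·z/height = 1 + (1.37-1)·11.5/14 = 1.303929
θ = twist·z/height = 177°·11.5/14 = 145.3929° = 2.537584 rad
cos θ = -0.823066, sin θ = 0.567946 (intermediates below are computed at full precision and shown rounded to 5 d.p.)
v1: (-4,-4.5) → rotate → (5.84802,1.43201) → ×s → (7.62540,1.86724) → (7.63,1.87)
v2: (-0.5,-3) → rotate → (2.11537,2.18522) → ×s → (2.75829,2.84938) → (2.76,2.85)
v3: (3.5,2.5) → rotate → (-4.30060,-0.06985) → ×s → (-5.60767,-0.09108) → (-5.61,-0.09)
v4: (-2,5) → rotate → (-1.19360,-5.25122) → ×s → (-1.55637,-6.84722) → (-1.56,-6.85)
v5: (-2.5,4.5) → rotate → (-0.49809,-5.12366) → ×s → (-0.64948,-6.68089) → (-0.65,-6.68)
v6: (-3,3.5) → rotate → (0.48138,-4.58457) → ×s → (0.62769,-5.97795) → (0.63,-5.98)
v7: (-4,-1.5) → rotate → (4.14418,-1.03719) → ×s → (5.40372,-1.35242) → (5.40,-1.35)

Cross-section at z=11.5: (7.63,1.87) (2.76,2.85) (-5.61,-0.09) (-1.56,-6.85) (-0.65,-6.68) (0.63,-5.98) (5.40,-1.35)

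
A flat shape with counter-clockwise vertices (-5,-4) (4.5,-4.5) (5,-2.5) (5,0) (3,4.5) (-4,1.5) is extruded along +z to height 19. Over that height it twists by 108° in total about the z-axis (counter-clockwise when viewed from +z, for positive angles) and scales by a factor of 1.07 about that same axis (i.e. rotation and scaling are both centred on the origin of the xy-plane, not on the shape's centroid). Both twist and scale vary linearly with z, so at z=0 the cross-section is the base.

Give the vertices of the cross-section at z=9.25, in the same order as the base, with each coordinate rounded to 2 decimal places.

t = z/height = 9.25/19 = 0.486842
s = 1 + (scale-1)·z/height = 1 + (1.07-1)·9.25/19 = 1.034079
θ = twist·z/height = 108°·9.25/19 = 52.5789° = 0.917676 rad
cos θ = 0.607668, sin θ = 0.794191 (intermediates below are computed at full precision and shown rounded to 5 d.p.)
v1: (-5,-4) → rotate → (0.13843,-6.40163) → ×s → (0.14314,-6.61979) → (0.14,-6.62)
v2: (4.5,-4.5) → rotate → (6.30837,0.83936) → ×s → (6.52335,0.86796) → (6.52,0.87)
v3: (5,-2.5) → rotate → (5.02382,2.45179) → ×s → (5.19502,2.53534) → (5.20,2.54)
v4: (5,0) → rotate → (3.03834,3.97096) → ×s → (3.14188,4.10628) → (3.14,4.11)
v5: (3,4.5) → rotate → (-1.75086,5.11708) → ×s → (-1.81053,5.29146) → (-1.81,5.29)
v6: (-4,1.5) → rotate → (-3.62196,-2.26526) → ×s → (-3.74539,-2.34246) → (-3.75,-2.34)

Cross-section at z=9.25: (0.14,-6.62) (6.52,0.87) (5.20,2.54) (3.14,4.11) (-1.81,5.29) (-3.75,-2.34)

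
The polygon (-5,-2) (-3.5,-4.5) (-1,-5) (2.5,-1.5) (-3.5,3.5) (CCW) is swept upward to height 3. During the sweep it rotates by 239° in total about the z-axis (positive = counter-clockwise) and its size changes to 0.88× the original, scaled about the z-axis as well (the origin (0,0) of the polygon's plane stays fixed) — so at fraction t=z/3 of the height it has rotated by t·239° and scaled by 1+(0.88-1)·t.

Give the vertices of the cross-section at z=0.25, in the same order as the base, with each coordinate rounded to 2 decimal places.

t = z/height = 0.25/3 = 0.0833333
s = 1 + (scale-1)·z/height = 1 + (0.88-1)·0.25/3 = 0.990000
θ = twist·z/height = 239°·0.25/3 = 19.9167° = 0.347611 rad
cos θ = 0.940189, sin θ = 0.340653 (intermediates below are computed at full precision and shown rounded to 5 d.p.)
v1: (-5,-2) → rotate → (-4.01964,-3.58364) → ×s → (-3.97944,-3.54781) → (-3.98,-3.55)
v2: (-3.5,-4.5) → rotate → (-1.75772,-5.42314) → ×s → (-1.74015,-5.36891) → (-1.74,-5.37)
v3: (-1,-5) → rotate → (0.76308,-5.04160) → ×s → (0.75545,-4.99118) → (0.76,-4.99)
v4: (2.5,-1.5) → rotate → (2.86145,-0.55865) → ×s → (2.83284,-0.55306) → (2.83,-0.55)
v5: (-3.5,3.5) → rotate → (-4.48295,2.09838) → ×s → (-4.43812,2.07739) → (-4.44,2.08)

Cross-section at z=0.25: (-3.98,-3.55) (-1.74,-5.37) (0.76,-4.99) (2.83,-0.55) (-4.44,2.08)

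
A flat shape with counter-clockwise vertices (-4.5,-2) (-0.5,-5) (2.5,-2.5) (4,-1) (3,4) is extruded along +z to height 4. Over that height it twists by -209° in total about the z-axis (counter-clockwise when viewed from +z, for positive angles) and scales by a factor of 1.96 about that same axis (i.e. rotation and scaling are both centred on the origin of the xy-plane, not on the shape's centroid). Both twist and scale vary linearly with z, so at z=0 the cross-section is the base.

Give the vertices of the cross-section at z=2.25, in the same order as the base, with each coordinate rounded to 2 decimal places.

Cross-section at z=2.25: (0.48,7.57) (-6.47,4.25) (-5.19,-1.63) (-4.22,-4.75) (3.32,-6.95)

t = z/height = 2.25/4 = 0.5625
s = 1 + (scale-1)·z/height = 1 + (1.96-1)·2.25/4 = 1.540000
θ = twist·z/height = -209°·2.25/4 = -117.5625° = -2.051853 rad
cos θ = -0.462716, sin θ = -0.886507 (intermediates below are computed at full precision and shown rounded to 5 d.p.)
v1: (-4.5,-2) → rotate → (0.30921,4.91471) → ×s → (0.47618,7.56866) → (0.48,7.57)
v2: (-0.5,-5) → rotate → (-4.20118,2.75683) → ×s → (-6.46981,4.24552) → (-6.47,4.25)
v3: (2.5,-2.5) → rotate → (-3.37306,-1.05948) → ×s → (-5.19451,-1.63159) → (-5.19,-1.63)
v4: (4,-1) → rotate → (-2.73737,-3.08331) → ×s → (-4.21555,-4.74830) → (-4.22,-4.75)
v5: (3,4) → rotate → (2.15788,-4.51038) → ×s → (3.32313,-6.94599) → (3.32,-6.95)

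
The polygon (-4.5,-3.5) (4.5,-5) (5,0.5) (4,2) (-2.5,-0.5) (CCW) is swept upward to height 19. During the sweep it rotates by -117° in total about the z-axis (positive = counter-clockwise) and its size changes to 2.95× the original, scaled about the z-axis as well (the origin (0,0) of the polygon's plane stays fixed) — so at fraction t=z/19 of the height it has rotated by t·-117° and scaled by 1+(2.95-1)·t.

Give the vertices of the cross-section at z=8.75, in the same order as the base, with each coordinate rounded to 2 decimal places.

t = z/height = 8.75/19 = 0.460526
s = 1 + (scale-1)·z/height = 1 + (2.95-1)·8.75/19 = 1.898026
θ = twist·z/height = -117°·8.75/19 = -53.8816° = -0.940411 rad
cos θ = 0.589456, sin θ = -0.807800 (intermediates below are computed at full precision and shown rounded to 5 d.p.)
v1: (-4.5,-3.5) → rotate → (-5.47985,1.57201) → ×s → (-10.40091,2.98371) → (-10.40,2.98)
v2: (4.5,-5) → rotate → (-1.38645,-6.58238) → ×s → (-2.63152,-12.49353) → (-2.63,-12.49)
v3: (5,0.5) → rotate → (3.35118,-3.74427) → ×s → (6.36063,-7.10673) → (6.36,-7.11)
v4: (4,2) → rotate → (3.97343,-2.05229) → ×s → (7.54167,-3.89530) → (7.54,-3.90)
v5: (-2.5,-0.5) → rotate → (-1.87754,1.72477) → ×s → (-3.56362,3.27366) → (-3.56,3.27)

Cross-section at z=8.75: (-10.40,2.98) (-2.63,-12.49) (6.36,-7.11) (7.54,-3.90) (-3.56,3.27)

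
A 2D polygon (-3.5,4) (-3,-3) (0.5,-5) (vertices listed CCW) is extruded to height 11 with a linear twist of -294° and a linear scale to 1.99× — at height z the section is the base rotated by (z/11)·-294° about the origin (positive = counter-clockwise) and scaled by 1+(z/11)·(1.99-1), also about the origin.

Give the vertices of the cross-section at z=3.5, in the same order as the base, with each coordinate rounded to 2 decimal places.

t = z/height = 3.5/11 = 0.318182
s = 1 + (scale-1)·z/height = 1 + (1.99-1)·3.5/11 = 1.315000
θ = twist·z/height = -294°·3.5/11 = -93.5455° = -1.632676 rad
cos θ = -0.061840, sin θ = -0.998086 (intermediates below are computed at full precision and shown rounded to 5 d.p.)
v1: (-3.5,4) → rotate → (4.20879,3.24594) → ×s → (5.53455,4.26841) → (5.53,4.27)
v2: (-3,-3) → rotate → (-2.80874,3.17978) → ×s → (-3.69349,4.18141) → (-3.69,4.18)
v3: (0.5,-5) → rotate → (-5.02135,-0.18984) → ×s → (-6.60308,-0.24964) → (-6.60,-0.25)

Cross-section at z=3.5: (5.53,4.27) (-3.69,4.18) (-6.60,-0.25)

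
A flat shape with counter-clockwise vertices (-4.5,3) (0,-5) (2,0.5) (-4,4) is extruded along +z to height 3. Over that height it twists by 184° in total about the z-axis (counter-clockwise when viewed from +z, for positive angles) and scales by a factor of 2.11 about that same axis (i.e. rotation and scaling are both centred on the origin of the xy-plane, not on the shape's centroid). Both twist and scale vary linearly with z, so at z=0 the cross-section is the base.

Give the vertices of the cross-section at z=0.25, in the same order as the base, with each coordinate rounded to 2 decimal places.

t = z/height = 0.25/3 = 0.0833333
s = 1 + (scale-1)·z/height = 1 + (2.11-1)·0.25/3 = 1.092500
θ = twist·z/height = 184°·0.25/3 = 15.3333° = 0.267617 rad
cos θ = 0.964404, sin θ = 0.264434 (intermediates below are computed at full precision and shown rounded to 5 d.p.)
v1: (-4.5,3) → rotate → (-5.13312,1.70326) → ×s → (-5.60793,1.86081) → (-5.61,1.86)
v2: (0,-5) → rotate → (1.32217,-4.82202) → ×s → (1.44447,-5.26806) → (1.44,-5.27)
v3: (2,0.5) → rotate → (1.79659,1.01107) → ×s → (1.96278,1.10459) → (1.96,1.10)
v4: (-4,4) → rotate → (-4.91535,2.79988) → ×s → (-5.37002,3.05887) → (-5.37,3.06)

Cross-section at z=0.25: (-5.61,1.86) (1.44,-5.27) (1.96,1.10) (-5.37,3.06)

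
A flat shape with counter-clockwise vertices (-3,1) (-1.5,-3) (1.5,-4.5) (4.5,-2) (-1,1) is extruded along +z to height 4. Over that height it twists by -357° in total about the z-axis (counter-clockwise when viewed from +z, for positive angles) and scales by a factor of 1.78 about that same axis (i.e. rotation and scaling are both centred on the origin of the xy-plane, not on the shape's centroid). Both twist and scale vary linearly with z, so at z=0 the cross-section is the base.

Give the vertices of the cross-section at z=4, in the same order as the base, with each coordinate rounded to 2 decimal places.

Cross-section at z=4: (-5.43,1.50) (-2.39,-5.47) (3.09,-7.86) (8.19,-3.14) (-1.87,1.68)

t = z/height = 4/4 = 1
s = 1 + (scale-1)·z/height = 1 + (1.78-1)·4/4 = 1.780000
θ = twist·z/height = -357°·4/4 = -357.0000° = -6.230825 rad
cos θ = 0.998630, sin θ = 0.052336 (intermediates below are computed at full precision and shown rounded to 5 d.p.)
v1: (-3,1) → rotate → (-3.04822,0.84162) → ×s → (-5.42584,1.49809) → (-5.43,1.50)
v2: (-1.5,-3) → rotate → (-1.34094,-3.07439) → ×s → (-2.38687,-5.47242) → (-2.39,-5.47)
v3: (1.5,-4.5) → rotate → (1.73346,-4.41533) → ×s → (3.08555,-7.85929) → (3.09,-7.86)
v4: (4.5,-2) → rotate → (4.59850,-1.76175) → ×s → (8.18534,-3.13591) → (8.19,-3.14)
v5: (-1,1) → rotate → (-1.05097,0.94629) → ×s → (-1.87072,1.68440) → (-1.87,1.68)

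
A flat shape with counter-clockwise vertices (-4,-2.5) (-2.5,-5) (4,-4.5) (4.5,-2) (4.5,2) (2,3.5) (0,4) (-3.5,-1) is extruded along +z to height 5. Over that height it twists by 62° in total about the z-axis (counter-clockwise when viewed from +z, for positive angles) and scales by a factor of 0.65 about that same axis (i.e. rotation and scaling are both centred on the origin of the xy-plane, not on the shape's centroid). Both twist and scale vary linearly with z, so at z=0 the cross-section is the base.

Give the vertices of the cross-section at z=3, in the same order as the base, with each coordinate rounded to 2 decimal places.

t = z/height = 3/5 = 0.6
s = 1 + (scale-1)·z/height = 1 + (0.65-1)·3/5 = 0.790000
θ = twist·z/height = 62°·3/5 = 37.2000° = 0.649262 rad
cos θ = 0.796530, sin θ = 0.604599 (intermediates below are computed at full precision and shown rounded to 5 d.p.)
v1: (-4,-2.5) → rotate → (-1.67462,-4.40972) → ×s → (-1.32295,-3.48368) → (-1.32,-3.48)
v2: (-2.5,-5) → rotate → (1.03167,-5.49415) → ×s → (0.81502,-4.34038) → (0.82,-4.34)
v3: (4,-4.5) → rotate → (5.90682,-1.16599) → ×s → (4.66638,-0.92113) → (4.67,-0.92)
v4: (4.5,-2) → rotate → (4.79358,1.12764) → ×s → (3.78693,0.89083) → (3.79,0.89)
v5: (4.5,2) → rotate → (2.37519,4.31376) → ×s → (1.87640,3.40787) → (1.88,3.41)
v6: (2,3.5) → rotate → (-0.52304,3.99705) → ×s → (-0.41320,3.15767) → (-0.41,3.16)
v7: (0,4) → rotate → (-2.41840,3.18612) → ×s → (-1.91053,2.51703) → (-1.91,2.52)
v8: (-3.5,-1) → rotate → (-2.18326,-2.91263) → ×s → (-1.72477,-2.30098) → (-1.72,-2.30)

Cross-section at z=3: (-1.32,-3.48) (0.82,-4.34) (4.67,-0.92) (3.79,0.89) (1.88,3.41) (-0.41,3.16) (-1.91,2.52) (-1.72,-2.30)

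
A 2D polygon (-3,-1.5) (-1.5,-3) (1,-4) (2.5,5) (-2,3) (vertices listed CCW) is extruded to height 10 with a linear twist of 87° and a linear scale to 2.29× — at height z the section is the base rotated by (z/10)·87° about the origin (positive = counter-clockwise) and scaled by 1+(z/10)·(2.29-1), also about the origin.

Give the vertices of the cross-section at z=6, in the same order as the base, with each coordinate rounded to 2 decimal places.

Cross-section at z=6: (-1.16,-5.84) (2.57,-5.36) (6.69,-2.95) (-4.29,8.94) (-6.38,0.46)

t = z/height = 6/10 = 0.6
s = 1 + (scale-1)·z/height = 1 + (2.29-1)·6/10 = 1.774000
θ = twist·z/height = 87°·6/10 = 52.2000° = 0.911062 rad
cos θ = 0.612907, sin θ = 0.790155 (intermediates below are computed at full precision and shown rounded to 5 d.p.)
v1: (-3,-1.5) → rotate → (-0.65349,-3.28983) → ×s → (-1.15929,-5.83615) → (-1.16,-5.84)
v2: (-1.5,-3) → rotate → (1.45110,-3.02395) → ×s → (2.57426,-5.36449) → (2.57,-5.36)
v3: (1,-4) → rotate → (3.77353,-1.66147) → ×s → (6.69424,-2.94745) → (6.69,-2.95)
v4: (2.5,5) → rotate → (-2.41851,5.03992) → ×s → (-4.29043,8.94082) → (-4.29,8.94)
v5: (-2,3) → rotate → (-3.59628,0.25841) → ×s → (-6.37980,0.45842) → (-6.38,0.46)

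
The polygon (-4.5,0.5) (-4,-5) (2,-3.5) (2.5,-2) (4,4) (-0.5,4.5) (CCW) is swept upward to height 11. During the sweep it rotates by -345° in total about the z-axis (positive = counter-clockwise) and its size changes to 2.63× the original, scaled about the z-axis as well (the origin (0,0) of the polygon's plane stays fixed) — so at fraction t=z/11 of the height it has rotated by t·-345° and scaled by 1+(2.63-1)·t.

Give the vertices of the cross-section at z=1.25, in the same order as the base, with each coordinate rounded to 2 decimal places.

t = z/height = 1.25/11 = 0.113636
s = 1 + (scale-1)·z/height = 1 + (2.63-1)·1.25/11 = 1.185227
θ = twist·z/height = -345°·1.25/11 = -39.2045° = -0.684248 rad
cos θ = 0.774894, sin θ = -0.632091 (intermediates below are computed at full precision and shown rounded to 5 d.p.)
v1: (-4.5,0.5) → rotate → (-3.17098,3.23186) → ×s → (-3.75833,3.83048) → (-3.76,3.83)
v2: (-4,-5) → rotate → (-6.26003,-1.34611) → ×s → (-7.41956,-1.59544) → (-7.42,-1.60)
v3: (2,-3.5) → rotate → (-0.66253,-3.97631) → ×s → (-0.78525,-4.71283) → (-0.79,-4.71)
v4: (2.5,-2) → rotate → (0.67305,-3.13002) → ×s → (0.79772,-3.70978) → (0.80,-3.71)
v5: (4,4) → rotate → (5.62794,0.57121) → ×s → (6.67039,0.67702) → (6.67,0.68)
v6: (-0.5,4.5) → rotate → (2.45696,3.80307) → ×s → (2.91206,4.50750) → (2.91,4.51)

Cross-section at z=1.25: (-3.76,3.83) (-7.42,-1.60) (-0.79,-4.71) (0.80,-3.71) (6.67,0.68) (2.91,4.51)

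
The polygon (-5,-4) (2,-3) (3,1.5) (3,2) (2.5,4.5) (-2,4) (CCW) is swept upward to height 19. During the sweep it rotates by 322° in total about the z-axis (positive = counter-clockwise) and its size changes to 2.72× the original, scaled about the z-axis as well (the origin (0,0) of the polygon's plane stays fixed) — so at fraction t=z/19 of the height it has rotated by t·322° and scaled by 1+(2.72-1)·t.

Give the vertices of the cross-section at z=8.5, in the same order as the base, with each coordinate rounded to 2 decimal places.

t = z/height = 8.5/19 = 0.447368
s = 1 + (scale-1)·z/height = 1 + (2.72-1)·8.5/19 = 1.769474
θ = twist·z/height = 322°·8.5/19 = 144.0526° = 2.514193 rad
cos θ = -0.809557, sin θ = 0.587042 (intermediates below are computed at full precision and shown rounded to 5 d.p.)
v1: (-5,-4) → rotate → (6.39595,0.30302) → ×s → (11.31747,0.53618) → (11.32,0.54)
v2: (2,-3) → rotate → (0.14201,3.60275) → ×s → (0.25129,6.37498) → (0.25,6.37)
v3: (3,1.5) → rotate → (-3.30923,0.54679) → ×s → (-5.85560,0.96753) → (-5.86,0.97)
v4: (3,2) → rotate → (-3.60275,0.14201) → ×s → (-6.37498,0.25129) → (-6.37,0.25)
v5: (2.5,4.5) → rotate → (-4.66558,-2.17540) → ×s → (-8.25562,-3.84931) → (-8.26,-3.85)
v6: (-2,4) → rotate → (-0.72905,-4.41231) → ×s → (-1.29004,-7.80747) → (-1.29,-7.81)

Cross-section at z=8.5: (11.32,0.54) (0.25,6.37) (-5.86,0.97) (-6.37,0.25) (-8.26,-3.85) (-1.29,-7.81)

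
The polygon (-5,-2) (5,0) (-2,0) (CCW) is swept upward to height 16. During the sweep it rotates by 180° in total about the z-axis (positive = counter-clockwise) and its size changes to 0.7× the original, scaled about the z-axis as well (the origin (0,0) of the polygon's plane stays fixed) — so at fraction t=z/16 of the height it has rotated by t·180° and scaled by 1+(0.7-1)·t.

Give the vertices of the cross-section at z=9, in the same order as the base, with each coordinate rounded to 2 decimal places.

t = z/height = 9/16 = 0.5625
s = 1 + (scale-1)·z/height = 1 + (0.7-1)·9/16 = 0.831250
θ = twist·z/height = 180°·9/16 = 101.2500° = 1.767146 rad
cos θ = -0.195090, sin θ = 0.980785 (intermediates below are computed at full precision and shown rounded to 5 d.p.)
v1: (-5,-2) → rotate → (2.93702,-4.51375) → ×s → (2.44140,-3.75205) → (2.44,-3.75)
v2: (5,0) → rotate → (-0.97545,4.90393) → ×s → (-0.81084,4.07639) → (-0.81,4.08)
v3: (-2,0) → rotate → (0.39018,-1.96157) → ×s → (0.32434,-1.63056) → (0.32,-1.63)

Cross-section at z=9: (2.44,-3.75) (-0.81,4.08) (0.32,-1.63)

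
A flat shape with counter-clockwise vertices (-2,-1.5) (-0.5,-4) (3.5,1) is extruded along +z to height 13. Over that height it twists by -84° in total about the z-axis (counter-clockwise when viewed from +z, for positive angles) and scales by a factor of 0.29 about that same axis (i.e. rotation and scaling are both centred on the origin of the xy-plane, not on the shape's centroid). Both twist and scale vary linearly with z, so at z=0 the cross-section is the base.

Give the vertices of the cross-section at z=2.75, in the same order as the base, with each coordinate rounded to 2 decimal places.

Cross-section at z=2.75: (-2.01,-0.70) (-1.44,-3.11) (3.09,-0.10)

t = z/height = 2.75/13 = 0.211538
s = 1 + (scale-1)·z/height = 1 + (0.29-1)·2.75/13 = 0.849808
θ = twist·z/height = -84°·2.75/13 = -17.7692° = -0.310132 rad
cos θ = 0.952293, sin θ = -0.305184 (intermediates below are computed at full precision and shown rounded to 5 d.p.)
v1: (-2,-1.5) → rotate → (-2.36236,-0.81807) → ×s → (-2.00755,-0.69520) → (-2.01,-0.70)
v2: (-0.5,-4) → rotate → (-1.69688,-3.65658) → ×s → (-1.44202,-3.10739) → (-1.44,-3.11)
v3: (3.5,1) → rotate → (3.63821,-0.11585) → ×s → (3.09178,-0.09845) → (3.09,-0.10)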